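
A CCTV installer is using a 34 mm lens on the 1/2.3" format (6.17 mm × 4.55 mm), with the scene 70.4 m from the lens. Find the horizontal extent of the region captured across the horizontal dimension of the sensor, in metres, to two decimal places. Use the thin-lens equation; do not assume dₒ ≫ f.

12.77 m

dₒ: 70.4 m = 70400 mm.
Similar triangles through the lens centre give W/dₒ = w/dᵢ; with 1/f = 1/dₒ + 1/dᵢ this gives W = w·(dₒ − f)/f.
W = 6.17 mm × (70400 − 34) / 34 = 6.17 × 2069.5882 ≈ 12769.359 mm = 12.7694 m.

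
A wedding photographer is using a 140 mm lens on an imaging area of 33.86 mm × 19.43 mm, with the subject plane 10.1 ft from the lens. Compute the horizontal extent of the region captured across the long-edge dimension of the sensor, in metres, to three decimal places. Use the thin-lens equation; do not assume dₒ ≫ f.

0.711 m

dₒ: 10.1 ft × 304.8 mm/ft = 3078.48 mm.
Similar triangles through the lens centre give W/dₒ = w/dᵢ; with 1/f = 1/dₒ + 1/dᵢ this gives W = w·(dₒ − f)/f.
W = 33.86 mm × (3078.48 − 140) / 140 = 33.86 × 20.9891 ≈ 710.692 mm = 0.710692 m.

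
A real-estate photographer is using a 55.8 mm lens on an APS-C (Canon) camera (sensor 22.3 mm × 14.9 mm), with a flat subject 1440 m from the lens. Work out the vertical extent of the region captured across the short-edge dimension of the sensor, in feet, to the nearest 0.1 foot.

dₒ: 1440 m = 1.44e+06 mm.
Similar triangles through the lens centre give W/dₒ = h/dᵢ; with 1/f = 1/dₒ + 1/dᵢ this gives W = h·(dₒ − f)/f.
W = 14.9 mm × (1.44e+06 − 55.8) / 55.8 = 14.9 × 25805.4516 ≈ 384501.229 mm = 384501.229/304.8 ft = 1261.49 ft.

1261.5 ft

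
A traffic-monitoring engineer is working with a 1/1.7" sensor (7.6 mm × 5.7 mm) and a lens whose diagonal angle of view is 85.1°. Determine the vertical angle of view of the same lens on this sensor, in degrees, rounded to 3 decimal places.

57.689°

Sensor diagonal = √(7.6² + 5.7²) = √90.2500 ≈ 9.5000 mm.
From the diagonal AOV: f = 9.5000 / (2·tan(42.55°)) = 9.5000 / 1.83588 ≈ 5.1746 mm.
Vertical AOV = 2·arctan(5.7 / (2 × 5.1746)) = 2·arctan(0.55076) ≈ 57.6887°.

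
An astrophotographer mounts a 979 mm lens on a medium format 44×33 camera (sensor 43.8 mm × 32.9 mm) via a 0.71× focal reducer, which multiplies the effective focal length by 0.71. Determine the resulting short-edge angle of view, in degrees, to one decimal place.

Effective focal length f = 979 × 0.71 = 695.09 mm.
α = 2·arctan(32.9 / (2 × 695.09)) = 2·arctan(0.02367) ≈ 2.7114°.

2.7°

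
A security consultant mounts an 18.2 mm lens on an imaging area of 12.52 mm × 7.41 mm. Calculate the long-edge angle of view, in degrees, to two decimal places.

Angle of view α = 2·arctan(w/2f) with w = 12.52 mm and f = 18.2 mm.
w/2f = 0.34396; arctan(0.34396) ≈ 18.9810°, so α ≈ 37.9619°.

37.96°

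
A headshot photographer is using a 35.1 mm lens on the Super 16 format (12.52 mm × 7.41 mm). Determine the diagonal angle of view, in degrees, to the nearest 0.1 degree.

23.4°

Sensor diagonal = √(12.52² + 7.41²) = √211.6585 ≈ 14.5485 mm.
Angle of view α = 2·arctan(d/2f) with d = 14.5485 mm and f = 35.1 mm.
d/2f = 0.20724; arctan(0.20724) ≈ 11.7084°, so α ≈ 23.4169°.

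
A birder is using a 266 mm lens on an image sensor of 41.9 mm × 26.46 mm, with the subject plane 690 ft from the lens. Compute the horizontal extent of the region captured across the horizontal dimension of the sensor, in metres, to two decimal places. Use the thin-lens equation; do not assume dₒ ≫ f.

dₒ: 690 ft × 304.8 mm/ft = 210311.99 mm.
Similar triangles through the lens centre give W/dₒ = w/dᵢ; with 1/f = 1/dₒ + 1/dᵢ this gives W = w·(dₒ − f)/f.
W = 41.9 mm × (210312 − 266) / 266 = 41.9 × 789.6466 ≈ 33086.192 mm = 33.0862 m.

33.09 m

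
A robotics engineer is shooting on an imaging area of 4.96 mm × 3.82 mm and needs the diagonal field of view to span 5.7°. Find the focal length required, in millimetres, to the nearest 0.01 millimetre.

Sensor diagonal = √(4.96² + 3.82²) = √39.1940 ≈ 6.2605 mm.
From α = 2·arctan(d/2f) we get f = d / (2·tan(α/2)).
With d = 6.2605 mm and α/2 = 2.85°, tan(α/2) ≈ 0.04978, so f ≈ 6.2605 / 0.09957 ≈ 62.8781 mm.

62.88 mm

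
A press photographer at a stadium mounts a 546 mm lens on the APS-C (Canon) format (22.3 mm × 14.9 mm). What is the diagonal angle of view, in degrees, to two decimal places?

2.81°

Sensor diagonal = √(22.3² + 14.9²) = √719.3000 ≈ 26.8198 mm.
Angle of view α = 2·arctan(d/2f) with d = 26.8198 mm and f = 546 mm.
d/2f = 0.02456; arctan(0.02456) ≈ 1.4069°, so α ≈ 2.8138°.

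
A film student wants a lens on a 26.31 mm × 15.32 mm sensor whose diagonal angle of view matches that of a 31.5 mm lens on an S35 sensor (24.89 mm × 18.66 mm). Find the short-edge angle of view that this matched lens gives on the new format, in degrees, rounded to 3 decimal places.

27.907°

Sensor diagonal = √(24.89² + 18.66²) = √967.7077 ≈ 31.1080 mm.
Sensor diagonal = √(26.31² + 15.32²) = √926.9185 ≈ 30.4453 mm.
Equal diagonal AOV ⇒ f₂ = f₁ · 30.4453/31.1080 = 31.5 × 0.97870 ≈ 30.8290 mm.
Short-edge AOV on the new format = 2·arctan(15.32 / (2 × 30.8290)) = 2·arctan(0.24847) ≈ 27.9071°.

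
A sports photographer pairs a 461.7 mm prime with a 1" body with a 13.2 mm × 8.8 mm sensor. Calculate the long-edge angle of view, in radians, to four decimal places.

Angle of view α = 2·arctan(w/2f) with w = 13.2 mm and f = 461.7 mm.
w/2f = 0.01429; arctan(0.01429) ≈ 0.0143 rad, so α ≈ 0.0286 rad.

0.0286 rad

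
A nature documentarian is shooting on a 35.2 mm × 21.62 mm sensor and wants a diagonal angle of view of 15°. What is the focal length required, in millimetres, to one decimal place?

Sensor diagonal = √(35.2² + 21.62²) = √1706.4644 ≈ 41.3094 mm.
From α = 2·arctan(d/2f) we get f = d / (2·tan(α/2)).
With d = 41.3094 mm and α/2 = 7.5°, tan(α/2) ≈ 0.13165, so f ≈ 41.3094 / 0.26330 ≈ 156.8879 mm.

156.9 mm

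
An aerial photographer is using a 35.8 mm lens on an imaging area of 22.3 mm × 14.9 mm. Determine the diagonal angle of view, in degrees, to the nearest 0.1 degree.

Sensor diagonal = √(22.3² + 14.9²) = √719.3000 ≈ 26.8198 mm.
Angle of view α = 2·arctan(d/2f) with d = 26.8198 mm and f = 35.8 mm.
d/2f = 0.37458; arctan(0.37458) ≈ 20.5348°, so α ≈ 41.0697°.

41.1°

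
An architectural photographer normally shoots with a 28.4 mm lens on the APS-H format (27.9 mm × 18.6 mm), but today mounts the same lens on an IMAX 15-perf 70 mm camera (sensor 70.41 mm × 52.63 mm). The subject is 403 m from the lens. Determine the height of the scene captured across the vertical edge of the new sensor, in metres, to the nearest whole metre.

The focal length stays 28.4 mm; the relevant sensor dimension is now h = 52.63 mm. Object distance dₒ = 403 m = 403000 mm.
Thin-lens field height W = h·(dₒ − f)/f = 52.63 × (403000 − 28.4)/28.4 ≈ 746774.483 mm = 746.774 m.

747 m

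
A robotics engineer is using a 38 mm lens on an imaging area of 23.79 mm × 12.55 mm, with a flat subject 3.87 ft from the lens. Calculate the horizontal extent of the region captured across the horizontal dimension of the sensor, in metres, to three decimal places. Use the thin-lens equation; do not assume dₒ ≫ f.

dₒ: 3.87 ft × 304.8 mm/ft = 1179.58 mm.
Similar triangles through the lens centre give W/dₒ = w/dᵢ; with 1/f = 1/dₒ + 1/dᵢ this gives W = w·(dₒ − f)/f.
W = 23.79 mm × (1179.58 − 38) / 38 = 23.79 × 30.0415 ≈ 714.687 mm = 0.714687 m.

0.715 m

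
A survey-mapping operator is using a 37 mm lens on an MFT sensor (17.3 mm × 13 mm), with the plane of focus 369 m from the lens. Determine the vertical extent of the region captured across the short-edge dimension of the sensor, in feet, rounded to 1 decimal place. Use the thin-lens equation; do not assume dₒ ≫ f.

425.3 ft

dₒ: 369 m = 369000 mm.
Similar triangles through the lens centre give W/dₒ = h/dᵢ; with 1/f = 1/dₒ + 1/dᵢ this gives W = h·(dₒ − f)/f.
W = 13 mm × (369000 − 37) / 37 = 13 × 9971.9730 ≈ 129635.649 mm = 129635.649/304.8 ft = 425.314 ft.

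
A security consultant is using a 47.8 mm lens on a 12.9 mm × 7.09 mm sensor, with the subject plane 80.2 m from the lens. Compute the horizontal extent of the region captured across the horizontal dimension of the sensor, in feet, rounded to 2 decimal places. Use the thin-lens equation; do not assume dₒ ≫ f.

70.97 ft

dₒ: 80.2 m = 80200 mm.
Similar triangles through the lens centre give W/dₒ = w/dᵢ; with 1/f = 1/dₒ + 1/dᵢ this gives W = w·(dₒ − f)/f.
W = 12.9 mm × (80200 − 47.8) / 47.8 = 12.9 × 1676.8243 ≈ 21631.033 mm = 21631.033/304.8 ft = 70.968 ft.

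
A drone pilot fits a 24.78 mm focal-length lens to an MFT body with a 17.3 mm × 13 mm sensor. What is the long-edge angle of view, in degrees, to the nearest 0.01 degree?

Angle of view α = 2·arctan(w/2f) with w = 17.3 mm and f = 24.78 mm.
w/2f = 0.34907; arctan(0.34907) ≈ 19.2427°, so α ≈ 38.4853°.

38.49°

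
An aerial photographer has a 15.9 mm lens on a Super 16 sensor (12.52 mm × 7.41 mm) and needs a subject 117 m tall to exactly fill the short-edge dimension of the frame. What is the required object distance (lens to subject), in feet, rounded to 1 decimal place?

823.7 ft

W: 117 m = 117000 mm.
Magnification m = h/W = dᵢ/dₒ; combined with 1/f = 1/dₒ + 1/dᵢ this gives dₒ = f·(1 + W/h).
dₒ = 15.9 mm × (1 + 117000/7.41) = 15.9 × 15790.4737 ≈ 251068.532 mm = 251068.532/304.8 ft = 823.716 ft.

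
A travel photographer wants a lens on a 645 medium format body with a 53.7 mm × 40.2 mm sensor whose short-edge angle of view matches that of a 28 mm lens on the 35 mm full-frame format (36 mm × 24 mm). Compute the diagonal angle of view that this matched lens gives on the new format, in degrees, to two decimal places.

Equal short-edge AOV ⇒ f₂ = f₁ · 40.2/24 = 28 × 1.67500 ≈ 46.9000 mm.
Sensor diagonal = √(53.7² + 40.2²) = √4499.7300 ≈ 67.0800 mm.
Diagonal AOV on the new format = 2·arctan(67.0800 / (2 × 46.9000)) = 2·arctan(0.71514) ≈ 71.1401°.

71.14°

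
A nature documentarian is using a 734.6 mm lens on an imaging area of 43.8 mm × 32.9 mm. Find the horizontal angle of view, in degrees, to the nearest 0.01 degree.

3.42°

Angle of view α = 2·arctan(w/2f) with w = 43.8 mm and f = 734.6 mm.
w/2f = 0.02981; arctan(0.02981) ≈ 1.7076°, so α ≈ 3.4152°.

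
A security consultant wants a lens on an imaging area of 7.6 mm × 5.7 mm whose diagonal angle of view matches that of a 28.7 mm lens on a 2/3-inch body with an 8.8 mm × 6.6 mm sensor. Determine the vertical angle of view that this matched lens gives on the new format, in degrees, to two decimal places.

13.12°

Sensor diagonal = √(8.8² + 6.6²) = √121.0000 ≈ 11.0000 mm.
Sensor diagonal = √(7.6² + 5.7²) = √90.2500 ≈ 9.5000 mm.
Equal diagonal AOV ⇒ f₂ = f₁ · 9.5000/11.0000 = 28.7 × 0.86364 ≈ 24.7864 mm.
Vertical AOV on the new format = 2·arctan(5.7 / (2 × 24.7864)) = 2·arctan(0.11498) ≈ 13.1184°.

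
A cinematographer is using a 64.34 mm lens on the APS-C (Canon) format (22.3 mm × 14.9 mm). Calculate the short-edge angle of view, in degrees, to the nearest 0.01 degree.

13.21°

Angle of view α = 2·arctan(h/2f) with h = 14.9 mm and f = 64.34 mm.
h/2f = 0.11579; arctan(0.11579) ≈ 6.6049°, so α ≈ 13.2099°.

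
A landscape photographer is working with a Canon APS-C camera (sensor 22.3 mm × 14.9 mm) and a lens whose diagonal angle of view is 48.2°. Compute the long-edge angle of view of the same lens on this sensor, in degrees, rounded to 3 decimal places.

40.804°

Sensor diagonal = √(22.3² + 14.9²) = √719.3000 ≈ 26.8198 mm.
From the diagonal AOV: f = 26.8198 / (2·tan(24.1°)) = 26.8198 / 0.89464 ≈ 29.9782 mm.
Long-edge AOV = 2·arctan(22.3 / (2 × 29.9782)) = 2·arctan(0.37194) ≈ 40.8041°.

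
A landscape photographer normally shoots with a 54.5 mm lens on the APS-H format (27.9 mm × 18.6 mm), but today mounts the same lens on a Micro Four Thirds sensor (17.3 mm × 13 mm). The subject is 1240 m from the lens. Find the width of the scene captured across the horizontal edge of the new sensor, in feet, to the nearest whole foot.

1291 ft

The focal length stays 54.5 mm; the relevant sensor dimension is now w = 17.3 mm. Object distance dₒ = 1240 m = 1.24e+06 mm.
Thin-lens field width W = w·(dₒ − f)/f = 17.3 × (1.24e+06 − 54.5)/54.5 ≈ 393597.379 mm = 393597.379/304.8 ft = 1291.33 ft.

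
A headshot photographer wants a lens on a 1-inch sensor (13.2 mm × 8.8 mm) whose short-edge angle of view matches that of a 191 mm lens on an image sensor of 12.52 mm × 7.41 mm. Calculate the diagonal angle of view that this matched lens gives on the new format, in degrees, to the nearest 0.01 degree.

Equal short-edge AOV ⇒ f₂ = f₁ · 8.8/7.41 = 191 × 1.18758 ≈ 226.8286 mm.
Sensor diagonal = √(13.2² + 8.8²) = √251.6800 ≈ 15.8644 mm.
Diagonal AOV on the new format = 2·arctan(15.8644 / (2 × 226.8286)) = 2·arctan(0.03497) ≈ 4.0056°.

4.01°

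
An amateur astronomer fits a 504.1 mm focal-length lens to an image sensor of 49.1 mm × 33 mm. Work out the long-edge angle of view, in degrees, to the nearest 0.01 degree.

Angle of view α = 2·arctan(w/2f) with w = 49.1 mm and f = 504.1 mm.
w/2f = 0.04870; arctan(0.04870) ≈ 2.7881°, so α ≈ 5.5763°.

5.58°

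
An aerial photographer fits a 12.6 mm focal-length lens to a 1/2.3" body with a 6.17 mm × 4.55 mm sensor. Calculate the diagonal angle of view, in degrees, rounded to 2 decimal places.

Sensor diagonal = √(6.17² + 4.55²) = √58.7714 ≈ 7.6663 mm.
Angle of view α = 2·arctan(d/2f) with d = 7.6663 mm and f = 12.6 mm.
d/2f = 0.30422; arctan(0.30422) ≈ 16.9206°, so α ≈ 33.8412°.

33.84°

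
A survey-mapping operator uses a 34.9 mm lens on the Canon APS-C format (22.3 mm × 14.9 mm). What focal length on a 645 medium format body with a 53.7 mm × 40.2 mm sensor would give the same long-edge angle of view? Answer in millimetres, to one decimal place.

84.0 mm

Equal angle of view means equal width/f ratio, so f₂ = f₁ · (width₂/width₁) = 34.9 × 53.7/22.3.
f₂ = 34.9 × 2.40807 ≈ 84.042 mm.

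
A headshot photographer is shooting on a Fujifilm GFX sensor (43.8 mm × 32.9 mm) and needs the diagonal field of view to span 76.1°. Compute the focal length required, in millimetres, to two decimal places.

34.99 mm

Sensor diagonal = √(43.8² + 32.9²) = √3000.8500 ≈ 54.7800 mm.
From α = 2·arctan(d/2f) we get f = d / (2·tan(α/2)).
With d = 54.7800 mm and α/2 = 38.05°, tan(α/2) ≈ 0.78269, so f ≈ 54.7800 / 1.56538 ≈ 34.9946 mm.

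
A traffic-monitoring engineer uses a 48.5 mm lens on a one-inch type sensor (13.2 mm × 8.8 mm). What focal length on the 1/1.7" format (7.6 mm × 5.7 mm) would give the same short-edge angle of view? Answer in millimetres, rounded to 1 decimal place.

31.4 mm

Equal angle of view means equal height/f ratio, so f₂ = f₁ · (height₂/height₁) = 48.5 × 5.7/8.8.
f₂ = 48.5 × 0.64773 ≈ 31.415 mm.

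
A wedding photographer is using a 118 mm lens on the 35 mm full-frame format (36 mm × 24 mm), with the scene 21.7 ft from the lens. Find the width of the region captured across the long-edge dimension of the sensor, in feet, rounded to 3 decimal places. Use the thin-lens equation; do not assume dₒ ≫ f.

dₒ: 21.7 ft × 304.8 mm/ft = 6614.16 mm.
Similar triangles through the lens centre give W/dₒ = w/dᵢ; with 1/f = 1/dₒ + 1/dᵢ this gives W = w·(dₒ − f)/f.
W = 36 mm × (6614.16 − 118) / 118 = 36 × 55.0522 ≈ 1981.879 mm = 1981.879/304.8 ft = 6.50223 ft.

6.502 ft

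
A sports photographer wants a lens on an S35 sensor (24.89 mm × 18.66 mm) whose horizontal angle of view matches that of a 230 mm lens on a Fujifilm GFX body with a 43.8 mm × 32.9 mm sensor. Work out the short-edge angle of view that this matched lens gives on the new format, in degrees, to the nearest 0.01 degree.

8.17°

Equal horizontal AOV ⇒ f₂ = f₁ · 24.89/43.8 = 230 × 0.56826 ≈ 130.7009 mm.
Short-edge AOV on the new format = 2·arctan(18.66 / (2 × 130.7009)) = 2·arctan(0.07138) ≈ 8.1662°.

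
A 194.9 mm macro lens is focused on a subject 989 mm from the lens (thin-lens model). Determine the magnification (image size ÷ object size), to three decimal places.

Thin lens: 1/f = 1/dₒ + 1/dᵢ → 1/dᵢ = 1/194.9 − 1/989 = 0.0041197 mm⁻¹, so dᵢ ≈ 242.7353 mm.
Magnification m = dᵢ/dₒ = 242.7353/989 ≈ 0.24544.

0.245×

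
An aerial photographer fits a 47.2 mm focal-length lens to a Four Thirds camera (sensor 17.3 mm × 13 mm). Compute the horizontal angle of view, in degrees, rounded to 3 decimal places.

20.770°

Angle of view α = 2·arctan(w/2f) with w = 17.3 mm and f = 47.2 mm.
w/2f = 0.18326; arctan(0.18326) ≈ 10.3849°, so α ≈ 20.7699°.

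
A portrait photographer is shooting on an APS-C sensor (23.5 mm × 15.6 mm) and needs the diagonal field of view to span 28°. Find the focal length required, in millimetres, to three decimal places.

56.565 mm

Sensor diagonal = √(23.5² + 15.6²) = √795.6100 ≈ 28.2066 mm.
From α = 2·arctan(d/2f) we get f = d / (2·tan(α/2)).
With d = 28.2066 mm and α/2 = 14°, tan(α/2) ≈ 0.24933, so f ≈ 28.2066 / 0.49866 ≈ 56.5652 mm.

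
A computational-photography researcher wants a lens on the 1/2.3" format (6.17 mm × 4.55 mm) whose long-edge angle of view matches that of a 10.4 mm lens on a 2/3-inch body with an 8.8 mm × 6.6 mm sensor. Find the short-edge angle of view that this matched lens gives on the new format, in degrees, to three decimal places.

34.655°

Equal long-edge AOV ⇒ f₂ = f₁ · 6.17/8.8 = 10.4 × 0.70114 ≈ 7.2918 mm.
Short-edge AOV on the new format = 2·arctan(4.55 / (2 × 7.2918)) = 2·arctan(0.31199) ≈ 34.6552°.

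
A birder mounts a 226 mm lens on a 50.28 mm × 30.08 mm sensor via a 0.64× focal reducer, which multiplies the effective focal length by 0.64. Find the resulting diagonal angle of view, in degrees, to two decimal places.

Effective focal length f = 226 × 0.64 = 144.64 mm.
Sensor diagonal = √(50.28² + 30.08²) = √3432.8848 ≈ 58.5908 mm.
α = 2·arctan(58.591 / (2 × 144.64)) = 2·arctan(0.20254) ≈ 22.8996°.

22.90°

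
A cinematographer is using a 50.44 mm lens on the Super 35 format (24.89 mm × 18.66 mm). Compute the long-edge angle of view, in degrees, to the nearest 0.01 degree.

27.72°

Angle of view α = 2·arctan(w/2f) with w = 24.89 mm and f = 50.44 mm.
w/2f = 0.24673; arctan(0.24673) ≈ 13.8597°, so α ≈ 27.7194°.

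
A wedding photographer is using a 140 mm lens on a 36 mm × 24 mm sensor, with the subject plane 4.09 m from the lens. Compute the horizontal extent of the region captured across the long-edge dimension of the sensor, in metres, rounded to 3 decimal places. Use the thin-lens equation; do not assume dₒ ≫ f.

1.016 m

dₒ: 4.09 m = 4090 mm.
Similar triangles through the lens centre give W/dₒ = w/dᵢ; with 1/f = 1/dₒ + 1/dᵢ this gives W = w·(dₒ − f)/f.
W = 36 mm × (4090 − 140) / 140 = 36 × 28.2143 ≈ 1015.714 mm = 1.01571 m.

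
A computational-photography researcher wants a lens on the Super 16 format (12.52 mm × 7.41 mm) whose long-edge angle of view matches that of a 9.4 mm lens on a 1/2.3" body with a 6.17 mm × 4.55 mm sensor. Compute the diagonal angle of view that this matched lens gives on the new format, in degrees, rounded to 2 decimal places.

41.75°

Equal long-edge AOV ⇒ f₂ = f₁ · 12.52/6.17 = 9.4 × 2.02917 ≈ 19.0742 mm.
Sensor diagonal = √(12.52² + 7.41²) = √211.6585 ≈ 14.5485 mm.
Diagonal AOV on the new format = 2·arctan(14.5485 / (2 × 19.0742)) = 2·arctan(0.38137) ≈ 41.7502°.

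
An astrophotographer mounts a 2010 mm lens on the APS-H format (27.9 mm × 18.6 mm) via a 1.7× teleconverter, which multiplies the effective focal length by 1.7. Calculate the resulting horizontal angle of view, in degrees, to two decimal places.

Effective focal length f = 2010 × 1.7 = 3417 mm.
α = 2·arctan(27.9 / (2 × 3417)) = 2·arctan(0.00408) ≈ 0.4678°.

0.47°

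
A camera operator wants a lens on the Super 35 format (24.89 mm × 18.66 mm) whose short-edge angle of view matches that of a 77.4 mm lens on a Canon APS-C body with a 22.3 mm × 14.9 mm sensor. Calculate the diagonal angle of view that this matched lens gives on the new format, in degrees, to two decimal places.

18.23°

Equal short-edge AOV ⇒ f₂ = f₁ · 18.66/14.9 = 77.4 × 1.25235 ≈ 96.9318 mm.
Sensor diagonal = √(24.89² + 18.66²) = √967.7077 ≈ 31.1080 mm.
Diagonal AOV on the new format = 2·arctan(31.1080 / (2 × 96.9318)) = 2·arctan(0.16046) ≈ 18.2323°.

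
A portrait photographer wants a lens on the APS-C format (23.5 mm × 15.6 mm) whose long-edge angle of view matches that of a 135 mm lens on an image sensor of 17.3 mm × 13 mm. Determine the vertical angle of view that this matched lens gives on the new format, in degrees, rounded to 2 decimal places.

4.87°

Equal long-edge AOV ⇒ f₂ = f₁ · 23.5/17.3 = 135 × 1.35838 ≈ 183.3815 mm.
Vertical AOV on the new format = 2·arctan(15.6 / (2 × 183.3815)) = 2·arctan(0.04253) ≈ 4.8711°.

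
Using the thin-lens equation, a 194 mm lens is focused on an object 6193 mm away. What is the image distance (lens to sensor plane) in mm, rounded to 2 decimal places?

200.27 mm

1/dᵢ = 1/f − 1/dₒ = 1/194 − 1/6193 = 0.0049932 mm⁻¹.
dᵢ = 1/0.0049932 ≈ 200.2737 mm.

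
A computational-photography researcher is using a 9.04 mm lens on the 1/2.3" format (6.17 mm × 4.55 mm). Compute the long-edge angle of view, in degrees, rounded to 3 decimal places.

37.686°

Angle of view α = 2·arctan(w/2f) with w = 6.17 mm and f = 9.04 mm.
w/2f = 0.34126; arctan(0.34126) ≈ 18.8428°, so α ≈ 37.6855°.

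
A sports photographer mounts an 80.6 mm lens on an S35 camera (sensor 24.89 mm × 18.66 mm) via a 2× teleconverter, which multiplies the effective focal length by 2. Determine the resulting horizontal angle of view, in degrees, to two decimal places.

8.83°

Effective focal length f = 80.6 × 2 = 161.2 mm.
α = 2·arctan(24.89 / (2 × 161.2)) = 2·arctan(0.07720) ≈ 8.8292°.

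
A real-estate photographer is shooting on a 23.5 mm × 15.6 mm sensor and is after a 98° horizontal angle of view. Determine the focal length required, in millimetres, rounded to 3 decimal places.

From α = 2·arctan(w/2f) we get f = w / (2·tan(α/2)).
With w = 23.5 mm and α/2 = 49°, tan(α/2) ≈ 1.15037, so f ≈ 23.5 / 2.30074 ≈ 10.2141 mm.

10.214 mm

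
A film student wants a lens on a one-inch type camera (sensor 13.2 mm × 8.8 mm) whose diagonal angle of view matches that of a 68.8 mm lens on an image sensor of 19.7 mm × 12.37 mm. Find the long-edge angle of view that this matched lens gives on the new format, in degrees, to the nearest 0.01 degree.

Sensor diagonal = √(19.7² + 12.37²) = √541.1069 ≈ 23.2617 mm.
Sensor diagonal = √(13.2² + 8.8²) = √251.6800 ≈ 15.8644 mm.
Equal diagonal AOV ⇒ f₂ = f₁ · 15.8644/23.2617 = 68.8 × 0.68200 ≈ 46.9214 mm.
Long-edge AOV on the new format = 2·arctan(13.2 / (2 × 46.9214)) = 2·arctan(0.14066) ≈ 16.0135°.

16.01°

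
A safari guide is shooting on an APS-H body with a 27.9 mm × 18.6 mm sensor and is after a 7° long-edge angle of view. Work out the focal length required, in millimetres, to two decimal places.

From α = 2·arctan(w/2f) we get f = w / (2·tan(α/2)).
With w = 27.9 mm and α/2 = 3.5°, tan(α/2) ≈ 0.06116, so f ≈ 27.9 / 0.12233 ≈ 228.0805 mm.

228.08 mm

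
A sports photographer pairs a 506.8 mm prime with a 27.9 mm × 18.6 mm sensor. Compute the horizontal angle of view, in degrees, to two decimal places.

Angle of view α = 2·arctan(w/2f) with w = 27.9 mm and f = 506.8 mm.
w/2f = 0.02753; arctan(0.02753) ≈ 1.5767°, so α ≈ 3.1534°.

3.15°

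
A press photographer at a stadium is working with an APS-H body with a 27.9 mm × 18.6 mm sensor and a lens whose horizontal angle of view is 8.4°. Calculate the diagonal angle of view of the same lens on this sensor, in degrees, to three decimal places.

From the horizontal AOV: f = 27.9 / (2·tan(4.2°)) = 27.9 / 0.14687 ≈ 189.9629 mm.
Sensor diagonal = √(27.9² + 18.6²) = √1124.3700 ≈ 33.5316 mm.
Diagonal AOV = 2·arctan(33.5316 / (2 × 189.9629)) = 2·arctan(0.08826) ≈ 10.0875°.

10.088°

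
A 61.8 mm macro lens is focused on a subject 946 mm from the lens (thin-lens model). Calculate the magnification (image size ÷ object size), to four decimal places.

0.0699×

Thin lens: 1/f = 1/dₒ + 1/dᵢ → 1/dᵢ = 1/61.8 − 1/946 = 0.0151241 mm⁻¹, so dᵢ ≈ 66.1194 mm.
Magnification m = dᵢ/dₒ = 66.1194/946 ≈ 0.06989.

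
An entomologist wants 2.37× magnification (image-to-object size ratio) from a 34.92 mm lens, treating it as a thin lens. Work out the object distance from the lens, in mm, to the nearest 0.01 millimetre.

With m = dᵢ/dₒ and 1/f = 1/dₒ + 1/dᵢ, substituting dᵢ = m·dₒ gives 1/f = (1 + 1/m)/dₒ, hence dₒ = f·(1 + 1/m).
dₒ = 34.92 × (1 + 1/2.37) = 34.92 × 1.42194 ≈ 49.654 mm.

49.65 mm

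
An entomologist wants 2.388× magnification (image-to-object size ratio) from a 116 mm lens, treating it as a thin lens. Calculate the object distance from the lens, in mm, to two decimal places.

With m = dᵢ/dₒ and 1/f = 1/dₒ + 1/dᵢ, substituting dᵢ = m·dₒ gives 1/f = (1 + 1/m)/dₒ, hence dₒ = f·(1 + 1/m).
dₒ = 116 × (1 + 1/2.388) = 116 × 1.41876 ≈ 164.576 mm.

164.58 mm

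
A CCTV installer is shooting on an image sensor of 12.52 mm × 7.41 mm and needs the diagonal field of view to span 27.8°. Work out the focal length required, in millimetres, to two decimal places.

Sensor diagonal = √(12.52² + 7.41²) = √211.6585 ≈ 14.5485 mm.
From α = 2·arctan(d/2f) we get f = d / (2·tan(α/2)).
With d = 14.5485 mm and α/2 = 13.9°, tan(α/2) ≈ 0.24747, so f ≈ 14.5485 / 0.49495 ≈ 29.3939 mm.

29.39 mm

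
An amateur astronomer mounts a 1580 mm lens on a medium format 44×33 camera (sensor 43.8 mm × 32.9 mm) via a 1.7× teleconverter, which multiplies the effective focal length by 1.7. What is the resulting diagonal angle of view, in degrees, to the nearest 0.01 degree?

1.17°

Effective focal length f = 1580 × 1.7 = 2686 mm.
Sensor diagonal = √(43.8² + 32.9²) = √3000.8500 ≈ 54.7800 mm.
α = 2·arctan(54.780 / (2 × 2686)) = 2·arctan(0.01020) ≈ 1.1685°.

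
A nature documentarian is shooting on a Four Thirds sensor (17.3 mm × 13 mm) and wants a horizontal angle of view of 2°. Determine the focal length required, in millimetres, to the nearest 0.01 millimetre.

From α = 2·arctan(w/2f) we get f = w / (2·tan(α/2)).
With w = 17.3 mm and α/2 = 1°, tan(α/2) ≈ 0.01746, so f ≈ 17.3 / 0.03491 ≈ 495.5582 mm.

495.56 mm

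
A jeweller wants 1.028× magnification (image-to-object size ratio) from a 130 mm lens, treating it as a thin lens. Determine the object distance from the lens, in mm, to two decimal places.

With m = dᵢ/dₒ and 1/f = 1/dₒ + 1/dᵢ, substituting dᵢ = m·dₒ gives 1/f = (1 + 1/m)/dₒ, hence dₒ = f·(1 + 1/m).
dₒ = 130 × (1 + 1/1.028) = 130 × 1.97276 ≈ 256.459 mm.

256.46 mm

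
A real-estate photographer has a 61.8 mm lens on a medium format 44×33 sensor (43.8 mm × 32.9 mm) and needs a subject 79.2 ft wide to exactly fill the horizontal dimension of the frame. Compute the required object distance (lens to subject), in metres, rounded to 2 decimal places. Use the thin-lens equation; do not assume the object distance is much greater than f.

W: 79.2 ft × 304.8 mm/ft = 24140.16 mm.
Magnification m = w/W = dᵢ/dₒ; combined with 1/f = 1/dₒ + 1/dᵢ this gives dₒ = f·(1 + W/w).
dₒ = 61.8 mm × (1 + 24140.2/43.8) = 61.8 × 552.1452 ≈ 34122.573 mm = 34.1226 m.

34.12 m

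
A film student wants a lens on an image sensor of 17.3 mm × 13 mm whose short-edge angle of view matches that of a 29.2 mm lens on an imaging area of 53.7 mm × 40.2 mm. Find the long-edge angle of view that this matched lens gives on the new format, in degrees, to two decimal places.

84.98°

Equal short-edge AOV ⇒ f₂ = f₁ · 13/40.2 = 29.2 × 0.32338 ≈ 9.4428 mm.
Long-edge AOV on the new format = 2·arctan(17.3 / (2 × 9.4428)) = 2·arctan(0.91604) ≈ 84.9821°.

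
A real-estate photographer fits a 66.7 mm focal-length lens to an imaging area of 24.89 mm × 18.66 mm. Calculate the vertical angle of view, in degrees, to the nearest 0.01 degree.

Angle of view α = 2·arctan(h/2f) with h = 18.66 mm and f = 66.7 mm.
h/2f = 0.13988; arctan(0.13988) ≈ 7.9629°, so α ≈ 15.9257°.

15.93°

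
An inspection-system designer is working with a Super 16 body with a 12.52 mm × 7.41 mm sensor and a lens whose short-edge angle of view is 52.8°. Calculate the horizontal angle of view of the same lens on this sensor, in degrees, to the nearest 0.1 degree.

80.0°

From the short-edge AOV: f = 7.41 / (2·tan(26.4°)) = 7.41 / 0.99281 ≈ 7.4637 mm.
Horizontal AOV = 2·arctan(12.52 / (2 × 7.4637)) = 2·arctan(0.83873) ≈ 79.9751°.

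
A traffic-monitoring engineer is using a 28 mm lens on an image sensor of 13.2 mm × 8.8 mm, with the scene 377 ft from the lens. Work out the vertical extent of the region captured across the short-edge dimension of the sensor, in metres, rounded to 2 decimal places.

dₒ: 377 ft × 304.8 mm/ft = 114909.60 mm.
Similar triangles through the lens centre give W/dₒ = h/dᵢ; with 1/f = 1/dₒ + 1/dᵢ this gives W = h·(dₒ − f)/f.
W = 8.8 mm × (114910 − 28) / 28 = 8.8 × 4102.9142 ≈ 36105.645 mm = 36.1056 m.

36.11 m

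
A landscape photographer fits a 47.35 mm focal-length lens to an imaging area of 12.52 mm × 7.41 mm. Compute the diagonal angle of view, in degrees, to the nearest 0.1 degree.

Sensor diagonal = √(12.52² + 7.41²) = √211.6585 ≈ 14.5485 mm.
Angle of view α = 2·arctan(d/2f) with d = 14.5485 mm and f = 47.35 mm.
d/2f = 0.15363; arctan(0.15363) ≈ 8.7339°, so α ≈ 17.4678°.

17.5°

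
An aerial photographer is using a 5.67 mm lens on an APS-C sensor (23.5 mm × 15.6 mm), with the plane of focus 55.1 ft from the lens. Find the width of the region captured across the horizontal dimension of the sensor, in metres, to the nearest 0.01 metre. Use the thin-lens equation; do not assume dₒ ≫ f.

69.58 m

dₒ: 55.1 ft × 304.8 mm/ft = 16794.48 mm.
Similar triangles through the lens centre give W/dₒ = w/dᵢ; with 1/f = 1/dₒ + 1/dᵢ this gives W = w·(dₒ − f)/f.
W = 23.5 mm × (16794.5 − 5.67) / 5.67 = 23.5 × 2960.9893 ≈ 69583.249 mm = 69.5832 m.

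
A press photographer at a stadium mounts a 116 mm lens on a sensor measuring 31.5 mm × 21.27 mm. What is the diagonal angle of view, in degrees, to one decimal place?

Sensor diagonal = √(31.5² + 21.27²) = √1444.6629 ≈ 38.0087 mm.
Angle of view α = 2·arctan(d/2f) with d = 38.0087 mm and f = 116 mm.
d/2f = 0.16383; arctan(0.16383) ≈ 9.3042°, so α ≈ 18.6083°.

18.6°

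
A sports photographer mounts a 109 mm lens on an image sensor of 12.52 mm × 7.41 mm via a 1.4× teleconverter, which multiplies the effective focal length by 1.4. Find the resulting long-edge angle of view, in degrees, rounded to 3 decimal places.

4.698°

Effective focal length f = 109 × 1.4 = 152.6 mm.
α = 2·arctan(12.52 / (2 × 152.6)) = 2·arctan(0.04102) ≈ 4.6982°.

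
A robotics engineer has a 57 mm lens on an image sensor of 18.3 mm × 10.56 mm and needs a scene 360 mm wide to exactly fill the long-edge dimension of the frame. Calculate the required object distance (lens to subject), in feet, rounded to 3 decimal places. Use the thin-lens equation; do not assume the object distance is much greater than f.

Magnification m = w/W = dᵢ/dₒ; combined with 1/f = 1/dₒ + 1/dᵢ this gives dₒ = f·(1 + W/w).
dₒ = 57 mm × (1 + 360/18.3) = 57 × 20.6721 ≈ 1178.311 mm = 1178.311/304.8 ft = 3.86585 ft.

3.866 ft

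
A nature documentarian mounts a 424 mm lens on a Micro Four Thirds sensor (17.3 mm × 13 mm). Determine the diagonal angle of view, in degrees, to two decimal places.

Sensor diagonal = √(17.3² + 13²) = √468.2900 ≈ 21.6400 mm.
Angle of view α = 2·arctan(d/2f) with d = 21.6400 mm and f = 424 mm.
d/2f = 0.02552; arctan(0.02552) ≈ 1.4618°, so α ≈ 2.9236°.

2.92°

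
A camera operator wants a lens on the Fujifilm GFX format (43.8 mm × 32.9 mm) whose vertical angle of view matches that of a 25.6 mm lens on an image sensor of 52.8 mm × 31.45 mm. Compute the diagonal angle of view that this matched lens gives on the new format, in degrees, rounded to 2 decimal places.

Equal vertical AOV ⇒ f₂ = f₁ · 32.9/31.45 = 25.6 × 1.04610 ≈ 26.7803 mm.
Sensor diagonal = √(43.8² + 32.9²) = √3000.8500 ≈ 54.7800 mm.
Diagonal AOV on the new format = 2·arctan(54.7800 / (2 × 26.7803)) = 2·arctan(1.02277) ≈ 91.2897°.

91.29°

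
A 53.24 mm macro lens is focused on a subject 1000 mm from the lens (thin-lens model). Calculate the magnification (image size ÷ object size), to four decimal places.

Thin lens: 1/f = 1/dₒ + 1/dᵢ → 1/dᵢ = 1/53.24 − 1/1000 = 0.0177829 mm⁻¹, so dᵢ ≈ 56.2339 mm.
Magnification m = dᵢ/dₒ = 56.2339/1000 ≈ 0.05623.

0.0562×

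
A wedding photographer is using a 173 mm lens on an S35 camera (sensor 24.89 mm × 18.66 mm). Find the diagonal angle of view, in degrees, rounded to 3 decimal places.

Sensor diagonal = √(24.89² + 18.66²) = √967.7077 ≈ 31.1080 mm.
Angle of view α = 2·arctan(d/2f) with d = 31.1080 mm and f = 173 mm.
d/2f = 0.08991; arctan(0.08991) ≈ 5.1375°, so α ≈ 10.2750°.

10.275°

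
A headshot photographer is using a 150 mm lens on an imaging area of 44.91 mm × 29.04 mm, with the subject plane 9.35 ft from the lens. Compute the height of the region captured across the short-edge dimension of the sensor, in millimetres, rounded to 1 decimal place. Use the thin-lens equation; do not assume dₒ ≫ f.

dₒ: 9.35 ft × 304.8 mm/ft = 2849.88 mm.
Similar triangles through the lens centre give W/dₒ = h/dᵢ; with 1/f = 1/dₒ + 1/dᵢ this gives W = h·(dₒ − f)/f.
W = 29.04 mm × (2849.88 − 150) / 150 = 29.04 × 17.9992 ≈ 522.697 mm.

522.7 mm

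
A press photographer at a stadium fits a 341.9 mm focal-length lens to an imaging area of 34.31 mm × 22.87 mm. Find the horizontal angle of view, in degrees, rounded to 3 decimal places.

Angle of view α = 2·arctan(w/2f) with w = 34.31 mm and f = 341.9 mm.
w/2f = 0.05018; arctan(0.05018) ≈ 2.8724°, so α ≈ 5.7449°.

5.745°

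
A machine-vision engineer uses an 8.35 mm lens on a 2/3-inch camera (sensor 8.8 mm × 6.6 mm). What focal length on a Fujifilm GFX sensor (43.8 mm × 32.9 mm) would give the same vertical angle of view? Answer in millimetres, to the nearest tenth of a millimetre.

Equal angle of view means equal height/f ratio, so f₂ = f₁ · (height₂/height₁) = 8.35 × 32.9/6.6.
f₂ = 8.35 × 4.98485 ≈ 41.623 mm.

41.6 mm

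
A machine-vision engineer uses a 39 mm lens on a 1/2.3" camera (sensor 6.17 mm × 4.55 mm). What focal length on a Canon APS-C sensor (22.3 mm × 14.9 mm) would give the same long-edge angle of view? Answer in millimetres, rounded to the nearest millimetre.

141 mm

Equal angle of view means equal width/f ratio, so f₂ = f₁ · (width₂/width₁) = 39 × 22.3/6.17.
f₂ = 39 × 3.61426 ≈ 140.956 mm.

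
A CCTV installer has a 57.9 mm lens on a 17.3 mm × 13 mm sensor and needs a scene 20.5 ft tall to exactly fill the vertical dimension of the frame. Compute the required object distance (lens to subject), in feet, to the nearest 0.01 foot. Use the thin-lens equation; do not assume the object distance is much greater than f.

91.49 ft

W: 20.5 ft × 304.8 mm/ft = 6248.40 mm.
Magnification m = h/W = dᵢ/dₒ; combined with 1/f = 1/dₒ + 1/dᵢ this gives dₒ = f·(1 + W/h).
dₒ = 57.9 mm × (1 + 6248.4/13) = 57.9 × 481.6461 ≈ 27887.311 mm = 27887.311/304.8 ft = 91.4938 ft.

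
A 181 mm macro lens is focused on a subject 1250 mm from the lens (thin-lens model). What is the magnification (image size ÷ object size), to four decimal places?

0.1693×

Thin lens: 1/f = 1/dₒ + 1/dᵢ → 1/dᵢ = 1/181 − 1/1250 = 0.0047249 mm⁻¹, so dᵢ ≈ 211.6464 mm.
Magnification m = dᵢ/dₒ = 211.6464/1250 ≈ 0.16932.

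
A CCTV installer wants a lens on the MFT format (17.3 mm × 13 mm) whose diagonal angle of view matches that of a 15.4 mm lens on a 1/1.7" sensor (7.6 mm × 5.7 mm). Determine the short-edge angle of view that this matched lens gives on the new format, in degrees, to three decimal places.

Sensor diagonal = √(7.6² + 5.7²) = √90.2500 ≈ 9.5000 mm.
Sensor diagonal = √(17.3² + 13²) = √468.2900 ≈ 21.6400 mm.
Equal diagonal AOV ⇒ f₂ = f₁ · 21.6400/9.5000 = 15.4 × 2.27790 ≈ 35.0796 mm.
Short-edge AOV on the new format = 2·arctan(13 / (2 × 35.0796)) = 2·arctan(0.18529) ≈ 20.9949°.

20.995°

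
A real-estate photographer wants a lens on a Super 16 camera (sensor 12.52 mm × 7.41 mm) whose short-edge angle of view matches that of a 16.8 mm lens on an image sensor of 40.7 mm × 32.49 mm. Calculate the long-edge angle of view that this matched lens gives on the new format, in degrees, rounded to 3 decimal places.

Equal short-edge AOV ⇒ f₂ = f₁ · 7.41/32.49 = 16.8 × 0.22807 ≈ 3.8316 mm.
Long-edge AOV on the new format = 2·arctan(12.52 / (2 × 3.8316)) = 2·arctan(1.63379) ≈ 117.0606°.

117.061°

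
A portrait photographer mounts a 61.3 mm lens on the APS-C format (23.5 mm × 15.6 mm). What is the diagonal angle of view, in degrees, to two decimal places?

25.91°

Sensor diagonal = √(23.5² + 15.6²) = √795.6100 ≈ 28.2066 mm.
Angle of view α = 2·arctan(d/2f) with d = 28.2066 mm and f = 61.3 mm.
d/2f = 0.23007; arctan(0.23007) ≈ 12.9566°, so α ≈ 25.9131°.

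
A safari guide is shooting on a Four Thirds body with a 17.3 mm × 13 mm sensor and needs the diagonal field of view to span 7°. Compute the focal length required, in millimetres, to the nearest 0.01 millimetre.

176.91 mm

Sensor diagonal = √(17.3² + 13²) = √468.2900 ≈ 21.6400 mm.
From α = 2·arctan(d/2f) we get f = d / (2·tan(α/2)).
With d = 21.6400 mm and α/2 = 3.5°, tan(α/2) ≈ 0.06116, so f ≈ 21.6400 / 0.12233 ≈ 176.9055 mm.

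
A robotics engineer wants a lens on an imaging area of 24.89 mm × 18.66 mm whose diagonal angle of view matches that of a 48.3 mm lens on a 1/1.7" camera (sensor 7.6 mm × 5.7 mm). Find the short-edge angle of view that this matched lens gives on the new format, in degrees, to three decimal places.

Sensor diagonal = √(7.6² + 5.7²) = √90.2500 ≈ 9.5000 mm.
Sensor diagonal = √(24.89² + 18.66²) = √967.7077 ≈ 31.1080 mm.
Equal diagonal AOV ⇒ f₂ = f₁ · 31.1080/9.5000 = 48.3 × 3.27453 ≈ 158.1596 mm.
Short-edge AOV on the new format = 2·arctan(18.66 / (2 × 158.1596)) = 2·arctan(0.05899) ≈ 6.7520°.

6.752°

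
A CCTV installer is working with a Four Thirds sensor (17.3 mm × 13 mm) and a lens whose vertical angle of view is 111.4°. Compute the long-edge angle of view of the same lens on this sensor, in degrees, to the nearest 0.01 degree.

From the vertical AOV: f = 13 / (2·tan(55.7°)) = 13 / 2.93189 ≈ 4.4340 mm.
Long-edge AOV = 2·arctan(17.3 / (2 × 4.4340)) = 2·arctan(1.95083) ≈ 125.7205°.

125.72°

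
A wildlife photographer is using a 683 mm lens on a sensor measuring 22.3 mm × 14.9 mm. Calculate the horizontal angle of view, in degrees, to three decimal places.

Angle of view α = 2·arctan(w/2f) with w = 22.3 mm and f = 683 mm.
w/2f = 0.01633; arctan(0.01633) ≈ 0.9353°, so α ≈ 1.8705°.

1.871°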